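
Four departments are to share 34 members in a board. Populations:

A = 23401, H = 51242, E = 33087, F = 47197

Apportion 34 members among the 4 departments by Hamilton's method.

A 5; H 11; E 7; F 11

Total 154927; standard divisor 154927/34 ≈ 4556.676.
Standard quotas: A 5.1355, H 11.2455, E 7.2612, F 10.3578.
Lower quotas: A 5, H 11, E 7, F 10 (sum 33, leaving 1 seat).
Remainders in descending order: F 0.3578, E 0.2612, H 0.2455, A 0.1355.
Largest remainder: F receives the extra seat.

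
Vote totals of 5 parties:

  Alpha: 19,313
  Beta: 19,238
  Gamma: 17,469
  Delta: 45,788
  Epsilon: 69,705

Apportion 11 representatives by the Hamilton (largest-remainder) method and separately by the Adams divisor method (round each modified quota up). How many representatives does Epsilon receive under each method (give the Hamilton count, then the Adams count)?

5 and 4

Hamilton: Alpha 1, Beta 1, Gamma 1, Delta 3, Epsilon 5.
Adams: Alpha 2, Beta 1, Gamma 1, Delta 3, Epsilon 4.
Epsilon gets 5 under Hamilton and 4 under Adams.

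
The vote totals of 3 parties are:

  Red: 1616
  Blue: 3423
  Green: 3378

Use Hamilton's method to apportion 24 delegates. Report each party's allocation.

The standard divisor is 8417/24 ≈ 350.708.
Standard quotas: Red 4.608, Blue 9.760, Green 9.632.
Lower quotas: Red 4, Blue 9, Green 9 (sum 22, leaving 2 seats).
Remainders in descending order: Blue 0.760, Green 0.632, Red 0.608.
Largest remainders: Blue, Green receive the extra seats.

Red: 4, Blue: 10, Green: 10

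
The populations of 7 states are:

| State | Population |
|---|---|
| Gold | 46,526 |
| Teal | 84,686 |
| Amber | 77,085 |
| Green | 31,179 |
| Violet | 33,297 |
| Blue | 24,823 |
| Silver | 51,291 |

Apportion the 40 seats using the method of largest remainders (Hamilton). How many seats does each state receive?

Standard divisor: 348887 ÷ 40 ≈ 8722.175.
Standard quotas: Gold 5.3342, Teal 9.7093, Amber 8.8378, Green 3.5747, Violet 3.8175, Blue 2.8460, Silver 5.8805.
Lower quotas: Gold 5, Teal 9, Amber 8, Green 3, Violet 3, Blue 2, Silver 5 (sum 35, leaving 5 seats).
Remainders in descending order: Silver 0.8805, Blue 0.8460, Amber 0.8378, Violet 0.8175, Teal 0.7093, Green 0.5747, Gold 0.3342.
The surplus seats go to Silver, Blue, Amber, Violet, Teal.

Gold 5, Teal 10, Amber 9, Green 3, Violet 4, Blue 3, Silver 6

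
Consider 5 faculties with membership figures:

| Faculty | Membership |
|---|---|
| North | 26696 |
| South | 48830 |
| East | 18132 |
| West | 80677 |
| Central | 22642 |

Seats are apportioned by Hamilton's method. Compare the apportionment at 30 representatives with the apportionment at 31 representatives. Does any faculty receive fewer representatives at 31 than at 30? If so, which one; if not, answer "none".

At 30 seats: North 4, South 7, East 3, West 12, Central 4.
At 31 seats: North 4, South 8, East 3, West 13, Central 3.
Central drops from 4 to 3.

Central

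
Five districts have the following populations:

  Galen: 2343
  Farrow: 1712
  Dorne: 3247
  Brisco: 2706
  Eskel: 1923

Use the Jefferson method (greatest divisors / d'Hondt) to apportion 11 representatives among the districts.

Galen=2, Farrow=1, Dorne=3, Brisco=3, Eskel=2

Standard divisor 11931/11 ≈ 1084.636; standard quotas: Galen 2.160, Farrow 1.578, Dorne 2.994, Brisco 2.495, Eskel 1.773.
Rounding down gives 2, 1, 2, 2, 1 = 8 seats, so the divisor must be adjusted.
With modified divisor 880: modified quotas Galen 2.663, Farrow 1.945, Dorne 3.690, Brisco 3.075, Eskel 2.185.
Rounding down: Galen 2, Farrow 1, Dorne 3, Brisco 3, Eskel 2 (total 11).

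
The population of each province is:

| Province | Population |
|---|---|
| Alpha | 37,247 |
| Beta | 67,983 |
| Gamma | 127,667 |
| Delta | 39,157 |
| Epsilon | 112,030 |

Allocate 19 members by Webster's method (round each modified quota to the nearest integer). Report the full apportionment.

Alpha 2, Beta 3, Gamma 6, Delta 2, Epsilon 6

Standard divisor 384084/19 ≈ 20214.947; standard quotas: Alpha 1.843, Beta 3.363, Gamma 6.315, Delta 1.937, Epsilon 5.542.
Rounding to the nearest integer gives Alpha 2, Beta 3, Gamma 6, Delta 2, Epsilon 6 — total 19, matching the house size, so no adjustment is needed.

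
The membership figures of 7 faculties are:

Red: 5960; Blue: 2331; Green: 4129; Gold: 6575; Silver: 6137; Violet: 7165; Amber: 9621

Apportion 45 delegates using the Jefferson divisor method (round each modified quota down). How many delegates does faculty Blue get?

2

Standard divisor 41918/45 ≈ 931.511; standard quotas: Red 6.398, Blue 2.502, Green 4.433, Gold 7.058, Silver 6.588, Violet 7.692, Amber 10.328.
Rounding down gives 6, 2, 4, 7, 6, 7, 10 = 42 seats, so the divisor must be adjusted.
With modified divisor 860: modified quotas Red 6.930, Blue 2.710, Green 4.801, Gold 7.645, Silver 7.136, Violet 8.331, Amber 11.187.
Rounding down: Red 6, Blue 2, Green 4, Gold 7, Silver 7, Violet 8, Amber 11 (total 45).
Blue receives 2.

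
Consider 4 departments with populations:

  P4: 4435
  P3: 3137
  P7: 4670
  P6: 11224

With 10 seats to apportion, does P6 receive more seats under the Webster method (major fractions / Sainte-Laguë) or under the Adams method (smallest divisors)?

Webster: P4 2, P3 1, P7 2, P6 5.
Adams: P4 2, P3 2, P7 2, P6 4.
P6 gets 5 under Webster and 4 under Adams.

Webster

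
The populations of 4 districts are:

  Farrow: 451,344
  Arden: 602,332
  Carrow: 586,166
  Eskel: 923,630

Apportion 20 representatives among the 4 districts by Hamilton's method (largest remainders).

Farrow: 3, Arden: 5, Carrow: 5, Eskel: 7

The standard divisor is 2563472/20 ≈ 128173.6.
Standard quotas: Farrow 3.5213, Arden 4.6993, Carrow 4.5732, Eskel 7.2061.
Lower quotas: Farrow 3, Arden 4, Carrow 4, Eskel 7 (sum 18, leaving 2 seats).
Remainders in descending order: Arden 0.6993, Carrow 0.5732, Farrow 0.5213, Eskel 0.2061.
Largest remainders: Arden, Carrow receive the extra seats.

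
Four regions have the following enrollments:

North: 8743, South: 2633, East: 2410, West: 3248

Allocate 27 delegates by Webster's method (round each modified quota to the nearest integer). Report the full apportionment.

North 14, South 4, East 4, West 5

Standard divisor 17034/27 ≈ 630.889; standard quotas: North 13.858, South 4.173, East 3.820, West 5.148.
Rounding to the nearest integer gives North 14, South 4, East 4, West 5 — total 27, matching the house size, so no adjustment is needed.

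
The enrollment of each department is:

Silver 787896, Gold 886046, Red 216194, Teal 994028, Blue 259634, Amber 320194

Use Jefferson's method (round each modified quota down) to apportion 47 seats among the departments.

Silver=11, Gold=12, Red=3, Teal=14, Blue=3, Amber=4

Standard divisor 3463992/47 ≈ 73701.957; standard quotas: Silver 10.690, Gold 12.022, Red 2.933, Teal 13.487, Blue 3.523, Amber 4.344.
Rounding down gives 10, 12, 2, 13, 3, 4 = 44 seats, so the divisor must be adjusted.
With modified divisor 69600: modified quotas Silver 11.320, Gold 12.731, Red 3.106, Teal 14.282, Blue 3.730, Amber 4.600.
Rounding down: Silver 11, Gold 12, Red 3, Teal 14, Blue 3, Amber 4 (total 47).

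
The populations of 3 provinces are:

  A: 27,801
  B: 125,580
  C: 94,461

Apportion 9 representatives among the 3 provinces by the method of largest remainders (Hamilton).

A 1, B 5, C 3

Total 247842; standard divisor 247842/9 = 27538.
Standard quotas: A 1.0096, B 4.5602, C 3.4302.
Lower quotas: A 1, B 4, C 3 (sum 8, leaving 1 seat).
Remainders in descending order: B 0.5602, C 0.4302, A 0.0096.
Largest remainder: B receives the extra seat.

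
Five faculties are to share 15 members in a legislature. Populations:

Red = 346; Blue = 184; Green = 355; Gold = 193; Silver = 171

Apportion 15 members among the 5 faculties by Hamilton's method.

Total 1249; standard divisor 1249/15 ≈ 83.267.
Standard quotas: Red 4.155, Blue 2.210, Green 4.263, Gold 2.318, Silver 2.054.
Lower quotas: Red 4, Blue 2, Green 4, Gold 2, Silver 2 (sum 14, leaving 1 seat).
Remainders in descending order: Gold 0.318, Green 0.263, Blue 0.210, Red 0.155, Silver 0.054.
The surplus seat goes to Gold.

Red 4, Blue 2, Green 4, Gold 3, Silver 2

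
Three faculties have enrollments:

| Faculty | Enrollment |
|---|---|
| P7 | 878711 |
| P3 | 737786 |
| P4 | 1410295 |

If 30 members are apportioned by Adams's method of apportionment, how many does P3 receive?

7

Standard divisor 3026792/30 ≈ 100893.067; standard quotas: P7 8.709, P3 7.313, P4 13.978.
Rounding up gives 9, 8, 14 = 31 seats, so the divisor must be adjusted.
With modified divisor 106900: modified quotas P7 8.220, P3 6.902, P4 13.193.
Rounding up: P7 9, P3 7, P4 14 (total 30).
P3 receives 7.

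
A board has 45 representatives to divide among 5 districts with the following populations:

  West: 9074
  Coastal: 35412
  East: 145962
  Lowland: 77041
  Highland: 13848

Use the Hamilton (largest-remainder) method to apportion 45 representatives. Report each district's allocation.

Standard divisor: 281337 ÷ 45 ≈ 6251.933.
Standard quotas: West 1.4514, Coastal 5.6642, East 23.3467, Lowland 12.3227, Highland 2.2150.
Lower quotas: West 1, Coastal 5, East 23, Lowland 12, Highland 2 (sum 43, leaving 2 seats).
Remainders in descending order: Coastal 0.6642, West 0.4514, East 0.3467, Lowland 0.3227, Highland 0.2150.
The surplus seats go to Coastal, West.

West=2, Coastal=6, East=23, Lowland=12, Highland=2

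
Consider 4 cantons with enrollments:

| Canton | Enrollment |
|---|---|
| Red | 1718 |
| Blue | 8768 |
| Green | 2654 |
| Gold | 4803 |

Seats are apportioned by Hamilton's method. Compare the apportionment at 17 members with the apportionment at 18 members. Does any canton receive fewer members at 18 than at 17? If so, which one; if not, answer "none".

none

At 17 seats: Red 2, Blue 8, Green 2, Gold 5.
At 18 seats: Red 2, Blue 9, Green 2, Gold 5.
No canton's allocation decreased.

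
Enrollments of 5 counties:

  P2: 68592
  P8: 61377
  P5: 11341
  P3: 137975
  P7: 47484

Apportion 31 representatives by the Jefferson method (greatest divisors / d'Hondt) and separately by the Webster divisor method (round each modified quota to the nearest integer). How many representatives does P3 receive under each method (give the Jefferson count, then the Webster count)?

14 and 13

Jefferson: P2 6, P8 6, P5 1, P3 14, P7 4.
Webster: P2 7, P8 6, P5 1, P3 13, P7 4.
P3 gets 14 under Jefferson and 13 under Webster.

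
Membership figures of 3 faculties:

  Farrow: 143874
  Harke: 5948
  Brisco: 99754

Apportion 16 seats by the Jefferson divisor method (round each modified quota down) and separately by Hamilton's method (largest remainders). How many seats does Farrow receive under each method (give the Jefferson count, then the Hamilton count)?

Jefferson: Farrow 10, Harke 0, Brisco 6.
Hamilton: Farrow 9, Harke 0, Brisco 7.
Farrow gets 10 under Jefferson and 9 under Hamilton.

10 and 9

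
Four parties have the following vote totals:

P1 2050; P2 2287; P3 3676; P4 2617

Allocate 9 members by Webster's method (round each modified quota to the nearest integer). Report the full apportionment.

Standard divisor 10630/9 ≈ 1181.111; standard quotas: P1 1.736, P2 1.936, P3 3.112, P4 2.216.
Rounding to the nearest integer gives P1 2, P2 2, P3 3, P4 2 — total 9, matching the house size, so no adjustment is needed.

P1 2, P2 2, P3 3, P4 2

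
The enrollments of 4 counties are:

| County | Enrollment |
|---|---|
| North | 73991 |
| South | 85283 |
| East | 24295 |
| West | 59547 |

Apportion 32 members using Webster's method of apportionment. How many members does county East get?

3

Standard divisor 243116/32 ≈ 7597.375; standard quotas: North 9.739, South 11.225, East 3.198, West 7.838.
Rounding to the nearest integer gives North 10, South 11, East 3, West 8 — total 32, matching the house size, so no adjustment is needed.
East receives 3.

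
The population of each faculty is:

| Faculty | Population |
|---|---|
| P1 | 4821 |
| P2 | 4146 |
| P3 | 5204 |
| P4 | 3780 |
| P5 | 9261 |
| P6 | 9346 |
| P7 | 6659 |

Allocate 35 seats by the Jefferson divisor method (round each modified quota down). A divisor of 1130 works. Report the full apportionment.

With modified divisor 1130: modified quotas P1 4.266, P2 3.669, P3 4.605, P4 3.345, P5 8.196, P6 8.271, P7 5.893.
Rounding down: P1 4, P2 3, P3 4, P4 3, P5 8, P6 8, P7 5 (total 35).

P1=4, P2=3, P3=4, P4=3, P5=8, P6=8, P7=5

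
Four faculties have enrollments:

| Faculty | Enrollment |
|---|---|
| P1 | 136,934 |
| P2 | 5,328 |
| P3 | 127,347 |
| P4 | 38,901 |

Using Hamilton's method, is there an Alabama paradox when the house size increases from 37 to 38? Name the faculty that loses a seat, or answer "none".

At 37 seats: P1 16, P2 1, P3 15, P4 5.
At 38 seats: P1 17, P2 0, P3 16, P4 5.
P2 drops from 1 to 0.

P2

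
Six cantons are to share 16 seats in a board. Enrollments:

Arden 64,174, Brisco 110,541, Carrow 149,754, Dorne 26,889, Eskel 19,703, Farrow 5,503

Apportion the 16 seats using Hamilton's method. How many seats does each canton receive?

Total 376564; standard divisor 376564/16 ≈ 23535.25.
Standard quotas: Arden 2.7267, Brisco 4.6968, Carrow 6.3630, Dorne 1.1425, Eskel 0.8372, Farrow 0.2338.
Lower quotas: Arden 2, Brisco 4, Carrow 6, Dorne 1, Eskel 0, Farrow 0 (sum 13, leaving 3 seats).
Remainders in descending order: Eskel 0.8372, Arden 0.7267, Brisco 0.6968, Carrow 0.3630, Farrow 0.2338, Dorne 0.1425.
Largest remainders: Eskel, Arden, Brisco receive the extra seats.

Arden 3, Brisco 5, Carrow 6, Dorne 1, Eskel 1, Farrow 0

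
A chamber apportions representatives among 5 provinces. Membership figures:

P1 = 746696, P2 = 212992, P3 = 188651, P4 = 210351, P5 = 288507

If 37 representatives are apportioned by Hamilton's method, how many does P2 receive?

The standard divisor is 1647197/37 ≈ 44518.838.
Standard quotas: P1 16.7726, P2 4.7843, P3 4.2376, P4 4.7250, P5 6.4806.
Lower quotas: P1 16, P2 4, P3 4, P4 4, P5 6 (sum 34, leaving 3 seats).
Remainders in descending order: P2 0.7843, P1 0.7726, P4 0.7250, P5 0.4806, P3 0.2376.
The surplus seats go to P2, P1, P4.
P2 receives 5.

5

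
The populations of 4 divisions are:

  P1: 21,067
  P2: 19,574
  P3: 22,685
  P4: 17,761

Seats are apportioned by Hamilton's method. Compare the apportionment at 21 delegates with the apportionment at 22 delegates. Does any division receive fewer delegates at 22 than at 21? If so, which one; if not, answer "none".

At 21 seats: P1 5, P2 5, P3 6, P4 5.
At 22 seats: P1 6, P2 5, P3 6, P4 5.
No division's allocation decreased.

none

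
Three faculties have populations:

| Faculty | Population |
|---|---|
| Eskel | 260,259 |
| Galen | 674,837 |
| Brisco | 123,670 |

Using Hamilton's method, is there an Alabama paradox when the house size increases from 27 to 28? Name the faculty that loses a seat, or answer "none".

At 27 seats: Eskel 7, Galen 17, Brisco 3.
At 28 seats: Eskel 7, Galen 18, Brisco 3.
No faculty's allocation decreased.

none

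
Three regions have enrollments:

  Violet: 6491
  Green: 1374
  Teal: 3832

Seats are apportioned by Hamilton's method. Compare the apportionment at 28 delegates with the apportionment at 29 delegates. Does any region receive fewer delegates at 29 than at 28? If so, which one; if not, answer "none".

At 28 seats: Violet 16, Green 3, Teal 9.
At 29 seats: Violet 16, Green 3, Teal 10.
No region's allocation decreased.

none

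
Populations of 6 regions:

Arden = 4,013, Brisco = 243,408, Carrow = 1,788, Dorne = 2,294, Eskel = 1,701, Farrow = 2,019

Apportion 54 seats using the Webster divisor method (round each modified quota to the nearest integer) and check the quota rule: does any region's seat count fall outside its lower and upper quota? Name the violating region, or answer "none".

Brisco

Standard quotas: Arden 0.849, Brisco 51.500, Carrow 0.378, Dorne 0.485, Eskel 0.360, Farrow 0.427.
Webster allocation: Arden 1, Brisco 53, Carrow 0, Dorne 0, Eskel 0, Farrow 0.
Brisco has quota 51.500 (lower 51, upper 52) but receives 53 — outside the quota interval.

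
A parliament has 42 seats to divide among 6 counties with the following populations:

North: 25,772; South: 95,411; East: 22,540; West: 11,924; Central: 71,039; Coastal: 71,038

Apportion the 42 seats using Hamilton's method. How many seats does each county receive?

North 4, South 13, East 3, West 2, Central 10, Coastal 10

Total 297724; standard divisor 297724/42 ≈ 7088.667.
Standard quotas: North 3.6357, South 13.4597, East 3.1797, West 1.6821, Central 10.0215, Coastal 10.0213.
Lower quotas: North 3, South 13, East 3, West 1, Central 10, Coastal 10 (sum 40, leaving 2 seats).
Remainders in descending order: West 0.6821, North 0.6357, South 0.4597, East 0.1797, Central 0.0215, Coastal 0.0213.
The surplus seats go to West, North.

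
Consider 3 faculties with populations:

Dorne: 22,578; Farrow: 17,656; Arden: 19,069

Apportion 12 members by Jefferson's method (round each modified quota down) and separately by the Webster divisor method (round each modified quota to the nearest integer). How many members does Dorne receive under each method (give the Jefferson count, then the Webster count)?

5 and 4

Jefferson: Dorne 5, Farrow 3, Arden 4.
Webster: Dorne 4, Farrow 4, Arden 4.
Dorne gets 5 under Jefferson and 4 under Webster.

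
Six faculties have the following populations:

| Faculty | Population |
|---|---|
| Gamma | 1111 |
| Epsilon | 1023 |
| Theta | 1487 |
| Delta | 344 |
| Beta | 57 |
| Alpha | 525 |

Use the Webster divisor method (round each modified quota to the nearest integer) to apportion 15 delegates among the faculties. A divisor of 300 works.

Gamma 4, Epsilon 3, Theta 5, Delta 1, Beta 0, Alpha 2

With modified divisor 300: modified quotas Gamma 3.703, Epsilon 3.410, Theta 4.957, Delta 1.147, Beta 0.190, Alpha 1.750.
Rounding to the nearest integer: Gamma 4, Epsilon 3, Theta 5, Delta 1, Beta 0, Alpha 2 (total 15).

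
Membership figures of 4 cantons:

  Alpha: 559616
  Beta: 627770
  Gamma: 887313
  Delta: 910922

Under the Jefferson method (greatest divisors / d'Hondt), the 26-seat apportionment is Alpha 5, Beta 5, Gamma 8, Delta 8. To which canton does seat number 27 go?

Beta

Priority for the next seat is population ÷ (current seats + 1).
Priorities: Alpha 93269.333, Beta 104628.333, Gamma 98590.333, Delta 101213.556.
Highest priority: Beta.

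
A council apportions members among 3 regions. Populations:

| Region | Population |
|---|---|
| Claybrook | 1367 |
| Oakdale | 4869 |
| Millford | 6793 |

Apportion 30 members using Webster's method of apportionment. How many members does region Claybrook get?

3

Standard divisor 13029/30 ≈ 434.3; standard quotas: Claybrook 3.148, Oakdale 11.211, Millford 15.641.
Rounding to the nearest integer gives Claybrook 3, Oakdale 11, Millford 16 — total 30, matching the house size, so no adjustment is needed.
Claybrook receives 3.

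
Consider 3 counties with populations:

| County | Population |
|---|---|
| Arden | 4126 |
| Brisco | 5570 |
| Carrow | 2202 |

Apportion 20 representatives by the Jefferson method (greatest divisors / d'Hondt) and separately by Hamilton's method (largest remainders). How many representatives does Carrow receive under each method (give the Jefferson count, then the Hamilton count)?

Jefferson: Arden 7, Brisco 10, Carrow 3.
Hamilton: Arden 7, Brisco 9, Carrow 4.
Carrow gets 3 under Jefferson and 4 under Hamilton.

3 and 4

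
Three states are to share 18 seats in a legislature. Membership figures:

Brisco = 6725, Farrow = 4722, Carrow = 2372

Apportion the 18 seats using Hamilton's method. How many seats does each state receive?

Brisco: 9; Farrow: 6; Carrow: 3

Standard divisor: 13819 ÷ 18 ≈ 767.722.
Standard quotas: Brisco 8.7597, Farrow 6.1507, Carrow 3.0897.
Lower quotas: Brisco 8, Farrow 6, Carrow 3 (sum 17, leaving 1 seat).
Remainders in descending order: Brisco 0.7597, Farrow 0.1507, Carrow 0.0897.
The surplus seat goes to Brisco.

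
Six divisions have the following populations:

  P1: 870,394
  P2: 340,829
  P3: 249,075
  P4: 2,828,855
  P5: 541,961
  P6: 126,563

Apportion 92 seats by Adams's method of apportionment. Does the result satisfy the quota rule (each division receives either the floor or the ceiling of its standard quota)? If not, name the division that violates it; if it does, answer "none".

Standard quotas: P1 16.152, P2 6.325, P3 4.622, P4 52.495, P5 10.057, P6 2.349.
Adams allocation: P1 16, P2 7, P3 5, P4 51, P5 10, P6 3.
P4 has quota 52.495 (lower 52, upper 53) but receives 51 — outside the quota interval.

P4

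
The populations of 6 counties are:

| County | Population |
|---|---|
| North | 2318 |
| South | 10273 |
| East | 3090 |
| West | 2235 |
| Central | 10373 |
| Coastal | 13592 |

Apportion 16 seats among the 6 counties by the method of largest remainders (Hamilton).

North=1, South=4, East=1, West=1, Central=4, Coastal=5

Total 41881; standard divisor 41881/16 ≈ 2617.562.
Standard quotas: North 0.8856, South 3.9246, East 1.1805, West 0.8538, Central 3.9628, Coastal 5.1926.
Lower quotas: North 0, South 3, East 1, West 0, Central 3, Coastal 5 (sum 12, leaving 4 seats).
Remainders in descending order: Central 0.9628, South 0.9246, North 0.8856, West 0.8538, Coastal 0.1926, East 0.1805.
The surplus seats go to Central, South, North, West.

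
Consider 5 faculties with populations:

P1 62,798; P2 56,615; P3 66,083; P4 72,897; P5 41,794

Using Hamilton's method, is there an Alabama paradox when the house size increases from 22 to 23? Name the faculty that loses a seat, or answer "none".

none

At 22 seats: P1 5, P2 4, P3 5, P4 5, P5 3.
At 23 seats: P1 5, P2 4, P3 5, P4 6, P5 3.
No faculty's allocation decreased.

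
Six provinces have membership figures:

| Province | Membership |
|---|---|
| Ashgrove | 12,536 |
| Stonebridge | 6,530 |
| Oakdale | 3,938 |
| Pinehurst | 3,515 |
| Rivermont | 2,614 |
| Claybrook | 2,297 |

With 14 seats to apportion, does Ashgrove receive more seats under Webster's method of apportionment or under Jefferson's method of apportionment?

Jefferson

Webster: Ashgrove 5, Stonebridge 3, Oakdale 2, Pinehurst 2, Rivermont 1, Claybrook 1.
Jefferson: Ashgrove 6, Stonebridge 3, Oakdale 2, Pinehurst 1, Rivermont 1, Claybrook 1.
Ashgrove gets 5 under Webster and 6 under Jefferson.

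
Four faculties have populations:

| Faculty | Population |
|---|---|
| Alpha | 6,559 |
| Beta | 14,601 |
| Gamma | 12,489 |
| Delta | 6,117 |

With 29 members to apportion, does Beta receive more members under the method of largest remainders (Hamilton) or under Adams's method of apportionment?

Hamilton

Hamilton: Alpha 5, Beta 11, Gamma 9, Delta 4.
Adams: Alpha 5, Beta 10, Gamma 9, Delta 5.
Beta gets 11 under Hamilton and 10 under Adams.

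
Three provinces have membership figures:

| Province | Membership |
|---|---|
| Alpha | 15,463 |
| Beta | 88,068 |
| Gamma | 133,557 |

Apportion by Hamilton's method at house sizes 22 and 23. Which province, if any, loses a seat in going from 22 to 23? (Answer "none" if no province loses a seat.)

Alpha

At 22 seats: Alpha 2, Beta 8, Gamma 12.
At 23 seats: Alpha 1, Beta 9, Gamma 13.
Alpha drops from 2 to 1.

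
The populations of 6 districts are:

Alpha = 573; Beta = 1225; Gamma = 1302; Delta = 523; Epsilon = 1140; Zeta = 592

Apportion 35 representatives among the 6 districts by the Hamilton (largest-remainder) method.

Alpha: 4, Beta: 8, Gamma: 9, Delta: 3, Epsilon: 7, Zeta: 4

Standard divisor: 5355 ÷ 35 = 153.
Standard quotas: Alpha 3.745, Beta 8.007, Gamma 8.510, Delta 3.418, Epsilon 7.451, Zeta 3.869.
Lower quotas: Alpha 3, Beta 8, Gamma 8, Delta 3, Epsilon 7, Zeta 3 (sum 32, leaving 3 seats).
Remainders in descending order: Zeta 0.869, Alpha 0.745, Gamma 0.510, Epsilon 0.451, Delta 0.418, Beta 0.007.
Largest remainders: Zeta, Alpha, Gamma receive the extra seats.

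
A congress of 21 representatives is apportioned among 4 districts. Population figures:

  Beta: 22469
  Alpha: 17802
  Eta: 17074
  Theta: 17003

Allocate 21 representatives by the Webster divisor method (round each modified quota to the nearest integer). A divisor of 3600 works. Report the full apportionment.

Beta: 6, Alpha: 5, Eta: 5, Theta: 5

With modified divisor 3600: modified quotas Beta 6.241, Alpha 4.945, Eta 4.743, Theta 4.723.
Rounding to the nearest integer: Beta 6, Alpha 5, Eta 5, Theta 5 (total 21).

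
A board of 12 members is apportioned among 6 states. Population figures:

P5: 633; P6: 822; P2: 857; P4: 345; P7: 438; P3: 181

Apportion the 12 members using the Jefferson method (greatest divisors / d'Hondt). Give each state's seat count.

P5 2, P6 3, P2 4, P4 1, P7 2, P3 0

Standard divisor 3276/12 ≈ 273; standard quotas: P5 2.319, P6 3.011, P2 3.139, P4 1.264, P7 1.604, P3 0.663.
Rounding down gives 2, 3, 3, 1, 1, 0 = 10 seats, so the divisor must be adjusted.
With modified divisor 213: modified quotas P5 2.972, P6 3.859, P2 4.023, P4 1.620, P7 2.056, P3 0.850.
Rounding down: P5 2, P6 3, P2 4, P4 1, P7 2, P3 0 (total 12).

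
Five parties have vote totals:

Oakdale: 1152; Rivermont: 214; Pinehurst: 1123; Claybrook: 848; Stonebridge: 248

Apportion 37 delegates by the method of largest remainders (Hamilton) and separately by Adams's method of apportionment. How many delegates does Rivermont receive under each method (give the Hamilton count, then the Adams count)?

Hamilton: Oakdale 12, Rivermont 2, Pinehurst 12, Claybrook 9, Stonebridge 2.
Adams: Oakdale 11, Rivermont 3, Pinehurst 11, Claybrook 9, Stonebridge 3.
Rivermont gets 2 under Hamilton and 3 under Adams.

2 and 3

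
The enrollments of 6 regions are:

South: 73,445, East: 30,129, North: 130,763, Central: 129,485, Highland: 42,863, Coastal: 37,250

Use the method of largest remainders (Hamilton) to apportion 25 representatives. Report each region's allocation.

Standard divisor: 443935 ÷ 25 ≈ 17757.4.
Standard quotas: South 4.1360, East 1.6967, North 7.3639, Central 7.2919, Highland 2.4138, Coastal 2.0977.
Lower quotas: South 4, East 1, North 7, Central 7, Highland 2, Coastal 2 (sum 23, leaving 2 seats).
Remainders in descending order: East 0.6967, Highland 0.4138, North 0.3639, Central 0.2919, South 0.1360, Coastal 0.0977.
The surplus seats go to East, Highland.

South 4; East 2; North 7; Central 7; Highland 3; Coastal 2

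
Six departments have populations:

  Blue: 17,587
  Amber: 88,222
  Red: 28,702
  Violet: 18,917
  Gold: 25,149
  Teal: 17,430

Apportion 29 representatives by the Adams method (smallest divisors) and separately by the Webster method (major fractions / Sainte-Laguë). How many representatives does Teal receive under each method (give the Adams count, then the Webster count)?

Adams: Blue 3, Amber 12, Red 4, Violet 3, Gold 4, Teal 3.
Webster: Blue 3, Amber 13, Red 4, Violet 3, Gold 4, Teal 2.
Teal gets 3 under Adams and 2 under Webster.

3 and 2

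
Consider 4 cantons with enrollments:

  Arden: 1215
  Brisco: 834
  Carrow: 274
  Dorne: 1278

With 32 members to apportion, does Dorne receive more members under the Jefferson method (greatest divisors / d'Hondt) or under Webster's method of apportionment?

Jefferson: Arden 11, Brisco 7, Carrow 2, Dorne 12.
Webster: Arden 11, Brisco 8, Carrow 2, Dorne 11.
Dorne gets 12 under Jefferson and 11 under Webster.

Jefferson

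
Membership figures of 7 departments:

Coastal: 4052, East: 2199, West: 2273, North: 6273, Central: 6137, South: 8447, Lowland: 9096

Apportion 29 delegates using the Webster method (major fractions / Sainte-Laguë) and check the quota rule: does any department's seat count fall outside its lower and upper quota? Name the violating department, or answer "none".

Standard quotas: Coastal 3.054, East 1.657, West 1.713, North 4.728, Central 4.625, South 6.366, Lowland 6.856.
Webster allocation: Coastal 3, East 2, West 2, North 5, Central 4, South 6, Lowland 7.
Every allocation lies between the lower and upper quota.

none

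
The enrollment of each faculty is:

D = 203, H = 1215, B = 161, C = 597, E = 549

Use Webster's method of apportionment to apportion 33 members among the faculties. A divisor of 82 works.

With modified divisor 82: modified quotas D 2.476, H 14.817, B 1.963, C 7.280, E 6.695.
Rounding to the nearest integer: D 2, H 15, B 2, C 7, E 7 (total 33).

D: 2, H: 15, B: 2, C: 7, E: 7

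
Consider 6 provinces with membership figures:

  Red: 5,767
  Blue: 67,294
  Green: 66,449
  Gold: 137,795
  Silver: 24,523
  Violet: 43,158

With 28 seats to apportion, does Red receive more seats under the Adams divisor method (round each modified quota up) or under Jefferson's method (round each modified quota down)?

Adams

Adams: Red 1, Blue 5, Green 5, Gold 11, Silver 2, Violet 4.
Jefferson: Red 0, Blue 6, Green 5, Gold 12, Silver 2, Violet 3.
Red gets 1 under Adams and 0 under Jefferson.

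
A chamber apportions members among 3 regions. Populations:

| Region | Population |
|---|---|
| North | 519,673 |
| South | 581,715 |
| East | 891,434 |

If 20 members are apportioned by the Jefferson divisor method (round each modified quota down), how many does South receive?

Standard divisor 1992822/20 ≈ 99641.1; standard quotas: North 5.215, South 5.838, East 8.946.
Rounding down gives 5, 5, 8 = 18 seats, so the divisor must be adjusted.
With modified divisor 93000: modified quotas North 5.588, South 6.255, East 9.585.
Rounding down: North 5, South 6, East 9 (total 20).
South receives 6.

6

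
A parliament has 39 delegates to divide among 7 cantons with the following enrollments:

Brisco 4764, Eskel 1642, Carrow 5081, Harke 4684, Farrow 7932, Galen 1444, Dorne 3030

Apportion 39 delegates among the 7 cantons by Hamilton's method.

Brisco 7, Eskel 2, Carrow 7, Harke 6, Farrow 11, Galen 2, Dorne 4

Total 28577; standard divisor 28577/39 ≈ 732.744.
Standard quotas: Brisco 6.5016, Eskel 2.2409, Carrow 6.9342, Harke 6.3924, Farrow 10.8251, Galen 1.9707, Dorne 4.1351.
Lower quotas: Brisco 6, Eskel 2, Carrow 6, Harke 6, Farrow 10, Galen 1, Dorne 4 (sum 35, leaving 4 seats).
Remainders in descending order: Galen 0.9707, Carrow 0.9342, Farrow 0.8251, Brisco 0.5016, Harke 0.3924, Eskel 0.2409, Dorne 0.1351.
Largest remainders: Galen, Carrow, Farrow, Brisco receive the extra seats.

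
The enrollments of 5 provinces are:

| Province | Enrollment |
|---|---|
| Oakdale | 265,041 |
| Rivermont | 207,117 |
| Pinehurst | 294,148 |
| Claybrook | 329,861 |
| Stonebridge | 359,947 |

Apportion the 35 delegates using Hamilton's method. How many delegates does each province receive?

Oakdale: 6, Rivermont: 5, Pinehurst: 7, Claybrook: 8, Stonebridge: 9

Total 1456114; standard divisor 1456114/35 ≈ 41603.257.
Standard quotas: Oakdale 6.3707, Rivermont 4.9784, Pinehurst 7.0703, Claybrook 7.9287, Stonebridge 8.6519.
Lower quotas: Oakdale 6, Rivermont 4, Pinehurst 7, Claybrook 7, Stonebridge 8 (sum 32, leaving 3 seats).
Remainders in descending order: Rivermont 0.9784, Claybrook 0.9287, Stonebridge 0.6519, Oakdale 0.3707, Pinehurst 0.0703.
The surplus seats go to Rivermont, Claybrook, Stonebridge.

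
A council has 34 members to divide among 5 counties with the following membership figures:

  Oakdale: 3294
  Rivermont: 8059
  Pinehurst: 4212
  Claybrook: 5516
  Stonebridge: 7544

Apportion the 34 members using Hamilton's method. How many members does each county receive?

Oakdale=4, Rivermont=10, Pinehurst=5, Claybrook=6, Stonebridge=9

The standard divisor is 28625/34 ≈ 841.912.
Standard quotas: Oakdale 3.9125, Rivermont 9.5723, Pinehurst 5.0029, Claybrook 6.5518, Stonebridge 8.9606.
Lower quotas: Oakdale 3, Rivermont 9, Pinehurst 5, Claybrook 6, Stonebridge 8 (sum 31, leaving 3 seats).
Remainders in descending order: Stonebridge 0.9606, Oakdale 0.9125, Rivermont 0.5723, Claybrook 0.5518, Pinehurst 0.0029.
Largest remainders: Stonebridge, Oakdale, Rivermont receive the extra seats.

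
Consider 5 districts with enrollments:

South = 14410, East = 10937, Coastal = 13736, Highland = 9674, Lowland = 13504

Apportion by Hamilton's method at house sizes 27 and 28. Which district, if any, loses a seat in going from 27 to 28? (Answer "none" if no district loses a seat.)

At 27 seats: South 6, East 5, Coastal 6, Highland 4, Lowland 6.
At 28 seats: South 7, East 5, Coastal 6, Highland 4, Lowland 6.
No district's allocation decreased.

none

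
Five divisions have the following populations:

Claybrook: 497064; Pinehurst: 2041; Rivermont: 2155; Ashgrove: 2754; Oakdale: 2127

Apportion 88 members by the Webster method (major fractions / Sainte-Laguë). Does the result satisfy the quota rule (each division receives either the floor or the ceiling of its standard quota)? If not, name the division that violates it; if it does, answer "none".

Standard quotas: Claybrook 86.422, Pinehurst 0.355, Rivermont 0.375, Ashgrove 0.479, Oakdale 0.370.
Webster allocation: Claybrook 88, Pinehurst 0, Rivermont 0, Ashgrove 0, Oakdale 0.
Claybrook has quota 86.422 (lower 86, upper 87) but receives 88 — outside the quota interval.

Claybrook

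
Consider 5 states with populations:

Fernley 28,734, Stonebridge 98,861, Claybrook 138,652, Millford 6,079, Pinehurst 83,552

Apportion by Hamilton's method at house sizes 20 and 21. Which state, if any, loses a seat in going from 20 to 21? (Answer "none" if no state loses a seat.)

At 20 seats: Fernley 2, Stonebridge 5, Claybrook 8, Millford 0, Pinehurst 5.
At 21 seats: Fernley 2, Stonebridge 6, Claybrook 8, Millford 0, Pinehurst 5.
No state's allocation decreased.

none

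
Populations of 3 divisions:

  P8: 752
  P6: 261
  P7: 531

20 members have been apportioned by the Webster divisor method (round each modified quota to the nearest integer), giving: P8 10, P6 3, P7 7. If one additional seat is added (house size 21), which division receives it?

P6

Priority for the next seat is population ÷ (current seats + 0.5).
Priorities: P8 71.619, P6 74.571, P7 70.800.
Highest priority: P6.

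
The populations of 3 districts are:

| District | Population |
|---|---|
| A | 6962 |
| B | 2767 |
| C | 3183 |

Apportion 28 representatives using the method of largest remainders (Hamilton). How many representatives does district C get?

Total 12912; standard divisor 12912/28 ≈ 461.143.
Standard quotas: A 15.0973, B 6.0003, C 6.9024.
Lower quotas: A 15, B 6, C 6 (sum 27, leaving 1 seat).
Remainders in descending order: C 0.9024, A 0.0973, B 0.0003.
The surplus seat goes to C.
C receives 7.

7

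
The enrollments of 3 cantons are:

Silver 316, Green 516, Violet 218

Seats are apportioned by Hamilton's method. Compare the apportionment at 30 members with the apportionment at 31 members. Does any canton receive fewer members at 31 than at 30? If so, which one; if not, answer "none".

At 30 seats: Silver 9, Green 15, Violet 6.
At 31 seats: Silver 9, Green 15, Violet 7.
No canton's allocation decreased.

none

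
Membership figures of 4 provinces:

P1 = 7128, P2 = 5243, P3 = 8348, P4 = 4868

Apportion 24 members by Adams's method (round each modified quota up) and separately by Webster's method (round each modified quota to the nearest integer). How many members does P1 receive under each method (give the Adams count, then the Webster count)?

Adams: P1 6, P2 5, P3 8, P4 5.
Webster: P1 7, P2 5, P3 8, P4 4.
P1 gets 6 under Adams and 7 under Webster.

6 and 7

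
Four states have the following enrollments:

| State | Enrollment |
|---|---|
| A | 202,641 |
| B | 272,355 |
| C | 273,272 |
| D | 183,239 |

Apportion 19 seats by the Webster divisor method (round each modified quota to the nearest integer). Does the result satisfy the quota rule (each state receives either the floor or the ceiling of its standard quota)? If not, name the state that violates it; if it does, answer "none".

Standard quotas: A 4.133, B 5.555, C 5.574, D 3.738.
Webster allocation: A 4, B 5, C 6, D 4.
Every allocation lies between the lower and upper quota.

none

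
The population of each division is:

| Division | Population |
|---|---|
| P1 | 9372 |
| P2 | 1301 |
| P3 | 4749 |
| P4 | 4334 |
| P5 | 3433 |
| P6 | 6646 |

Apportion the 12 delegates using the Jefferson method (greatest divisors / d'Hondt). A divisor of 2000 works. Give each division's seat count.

With modified divisor 2000: modified quotas P1 4.686, P2 0.650, P3 2.374, P4 2.167, P5 1.716, P6 3.323.
Rounding down: P1 4, P2 0, P3 2, P4 2, P5 1, P6 3 (total 12).

P1=4, P2=0, P3=2, P4=2, P5=1, P6=3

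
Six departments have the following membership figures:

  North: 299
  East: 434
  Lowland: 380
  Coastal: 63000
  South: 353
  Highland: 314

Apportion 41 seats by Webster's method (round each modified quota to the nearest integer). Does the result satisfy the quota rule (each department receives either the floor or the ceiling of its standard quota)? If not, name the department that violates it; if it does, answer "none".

Standard quotas: North 0.189, East 0.275, Lowland 0.241, Coastal 39.873, South 0.223, Highland 0.199.
Webster allocation: North 0, East 0, Lowland 0, Coastal 41, South 0, Highland 0.
Coastal has quota 39.873 (lower 39, upper 40) but receives 41 — outside the quota interval.

Coastal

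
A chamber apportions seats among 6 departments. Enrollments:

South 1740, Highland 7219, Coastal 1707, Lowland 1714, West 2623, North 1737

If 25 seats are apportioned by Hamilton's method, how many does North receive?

Standard divisor: 16740 ÷ 25 ≈ 669.6.
Standard quotas: South 2.5986, Highland 10.7811, Coastal 2.5493, Lowland 2.5597, West 3.9173, North 2.5941.
Lower quotas: South 2, Highland 10, Coastal 2, Lowland 2, West 3, North 2 (sum 21, leaving 4 seats).
Remainders in descending order: West 0.9173, Highland 0.7811, South 0.5986, North 0.5941, Lowland 0.5597, Coastal 0.5493.
Largest remainders: West, Highland, South, North receive the extra seats.
North receives 3.

3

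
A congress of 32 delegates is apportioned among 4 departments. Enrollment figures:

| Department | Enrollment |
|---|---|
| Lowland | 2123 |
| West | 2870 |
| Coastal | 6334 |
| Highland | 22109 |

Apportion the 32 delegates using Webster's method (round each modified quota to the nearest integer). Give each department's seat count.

Standard divisor 33436/32 ≈ 1044.875; standard quotas: Lowland 2.032, West 2.747, Coastal 6.062, Highland 21.159.
Rounding to the nearest integer gives Lowland 2, West 3, Coastal 6, Highland 21 — total 32, matching the house size, so no adjustment is needed.

Lowland 2; West 3; Coastal 6; Highland 21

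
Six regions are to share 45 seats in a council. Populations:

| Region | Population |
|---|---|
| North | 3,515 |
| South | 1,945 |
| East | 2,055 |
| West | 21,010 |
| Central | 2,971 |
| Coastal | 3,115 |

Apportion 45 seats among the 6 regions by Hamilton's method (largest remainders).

North=5; South=2; East=3; West=27; Central=4; Coastal=4

The standard divisor is 34611/45 ≈ 769.133.
Standard quotas: North 4.5701, South 2.5288, East 2.6718, West 27.3165, Central 3.8628, Coastal 4.0500.
Lower quotas: North 4, South 2, East 2, West 27, Central 3, Coastal 4 (sum 42, leaving 3 seats).
Remainders in descending order: Central 0.8628, East 0.6718, North 0.5701, South 0.5288, West 0.3165, Coastal 0.0500.
The surplus seats go to Central, East, North.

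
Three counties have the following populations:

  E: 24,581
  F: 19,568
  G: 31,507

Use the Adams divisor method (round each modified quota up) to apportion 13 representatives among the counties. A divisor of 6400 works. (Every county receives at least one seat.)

E 4, F 4, G 5

With modified divisor 6400: modified quotas E 3.841, F 3.058, G 4.923.
Rounding up: E 4, F 4, G 5 (total 13).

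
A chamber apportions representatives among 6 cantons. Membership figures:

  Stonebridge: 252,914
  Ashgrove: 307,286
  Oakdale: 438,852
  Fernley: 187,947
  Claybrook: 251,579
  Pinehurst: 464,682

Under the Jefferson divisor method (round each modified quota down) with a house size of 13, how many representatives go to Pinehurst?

3

Standard divisor 1903260/13 ≈ 146404.615; standard quotas: Stonebridge 1.728, Ashgrove 2.099, Oakdale 2.998, Fernley 1.284, Claybrook 1.718, Pinehurst 3.174.
Rounding down gives 1, 2, 2, 1, 1, 3 = 10 seats, so the divisor must be adjusted.
With modified divisor 121000: modified quotas Stonebridge 2.090, Ashgrove 2.540, Oakdale 3.627, Fernley 1.553, Claybrook 2.079, Pinehurst 3.840.
Rounding down: Stonebridge 2, Ashgrove 2, Oakdale 3, Fernley 1, Claybrook 2, Pinehurst 3 (total 13).
Pinehurst receives 3.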